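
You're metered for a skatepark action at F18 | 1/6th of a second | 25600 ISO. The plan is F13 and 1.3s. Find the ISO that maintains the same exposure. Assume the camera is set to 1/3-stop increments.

Aperture: f/18 → f/16 → f/14 → f/13 — 1 stop wider (brighter).
Shutter speed: 1/6 → 1/5 → 1/4 → 0.3 → 0.4 → 0.5 → 0.6 → 0.8 → 1 → 1.3 — 3 stops longer (brighter).
Net change so far: 4 stops brighter. Offset with the ISO: 25600 → 20000 → 16000 → 12800 → 10000 → 8000 → 6400 → 5000 → 4000 → 3200 → 2500 → 2000 → 1600.

ISO 1600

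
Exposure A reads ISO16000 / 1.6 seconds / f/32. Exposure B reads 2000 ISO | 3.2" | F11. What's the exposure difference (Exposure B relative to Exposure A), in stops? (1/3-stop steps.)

1 stop brighter

Aperture: f/32 → f/29 → f/25 → f/22 → f/20 → f/18 → f/16 → f/14 → f/13 → f/11 — 3 stops larger aperture (brighter).
Shutter speed: 1.6 → 2 → 2.5 → 3.2 — 1 stop longer (brighter).
ISO: 16000 → 12800 → 10000 → 8000 → 6400 → 5000 → 4000 → 3200 → 2500 → 2000 — 3 stops dropped (darker).
Net: +3 +1 −3 = +1 stop.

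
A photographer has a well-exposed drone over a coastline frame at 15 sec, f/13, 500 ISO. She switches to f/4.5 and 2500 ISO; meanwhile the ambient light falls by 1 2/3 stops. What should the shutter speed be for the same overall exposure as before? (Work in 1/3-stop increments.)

Scene light: 1 2/3 stops darker.
Aperture: f/13 → f/11 → f/10 → f/9 → f/8 → f/7.1 → f/6.3 → f/5.6 → f/5 → f/4.5 — 3 stops larger aperture (brighter).
ISO: 500 → 640 → 800 → 1000 → 1250 → 1600 → 2000 → 2500 — 2 1/3 stops raised (brighter).
Net so far: 3 2/3 stops brighter. Shutter speed: 15 → 13 → 10 → 8 → 6 → 5 → 4 → 3.2 → 2.5 → 2 → 1.6 → 1.3.

1.3 s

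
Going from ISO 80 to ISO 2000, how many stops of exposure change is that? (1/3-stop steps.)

4 2/3 stops

80 → 100 → 125 → 160 → 200 → 250 → 320 → 400 → 500 → 640 → 800 → 1000 → 1250 → 1600 → 2000 — count the steps: 14 third-stops = 4 2/3 stops.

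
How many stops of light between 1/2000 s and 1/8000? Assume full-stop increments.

1/2000 → 1/4000 → 1/8000 — count the steps: 2 stops.

2 stops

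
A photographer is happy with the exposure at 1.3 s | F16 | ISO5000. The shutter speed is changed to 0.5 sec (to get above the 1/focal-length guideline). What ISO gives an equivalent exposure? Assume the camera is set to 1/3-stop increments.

Shutter speed: 1.3 → 1 → 0.8 → 0.6 → 0.5 — 1 1/3 stops faster (darker).
Need 1 1/3 stops brighter from the ISO: 5000 → 6400 → 8000 → 10000 → 12800.

ISO 12800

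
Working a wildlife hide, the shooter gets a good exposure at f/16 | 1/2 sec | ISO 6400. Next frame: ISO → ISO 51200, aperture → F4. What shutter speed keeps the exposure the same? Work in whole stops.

1/250s

ISO: 6400 → 12800 → 25600 → 51200 — 3 stops raised (brighter).
Aperture: f/16 → f/11 → f/8 → f/5.6 → f/4 — 4 stops larger aperture (brighter).
Net change so far: 7 stops brighter. Offset with the shutter speed: 1/2 → 1/4 → 1/8 → 1/15 → 1/30 → 1/60 → 1/125 → 1/250.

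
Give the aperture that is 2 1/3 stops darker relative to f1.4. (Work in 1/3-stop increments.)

Aperture: f/1.4 → f/1.6 → f/1.8 → f/2 → f/2.2 → f/2.5 → f/2.8 → f/3.2 — 2 1/3 stops stopped down (darker).

f/3.2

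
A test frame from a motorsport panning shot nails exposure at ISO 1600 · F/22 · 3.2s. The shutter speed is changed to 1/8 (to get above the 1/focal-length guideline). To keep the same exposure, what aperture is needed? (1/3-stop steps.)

Shutter speed: 3.2 → 2.5 → 2 → 1.6 → 1.3 → 1 → 0.8 → 0.6 → 0.5 → 0.4 → 0.3 → 1/4 → 1/5 → 1/6 → 1/8 — 4 2/3 stops faster (darker).
Need 4 2/3 stops brighter from the aperture: f/22 → f/20 → f/18 → f/16 → f/14 → f/13 → f/11 → f/10 → f/9 → f/8 → f/7.1 → f/6.3 → f/5.6 → f/5 → f/4.5.

f/4.5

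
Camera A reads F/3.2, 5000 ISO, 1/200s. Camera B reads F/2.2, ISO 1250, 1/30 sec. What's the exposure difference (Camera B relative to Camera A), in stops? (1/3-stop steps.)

1 2/3 stops brighter

Aperture: f/3.2 → f/2.8 → f/2.5 → f/2.2 — 1 stop larger aperture (brighter).
Shutter speed: 1/200 → 1/160 → 1/125 → 1/100 → 1/80 → 1/60 → 1/50 → 1/40 → 1/30 — 2 2/3 stops slower (brighter).
ISO: 5000 → 4000 → 3200 → 2500 → 2000 → 1600 → 1250 — 2 stops dropped (darker).
Net: +1 +2 2/3 −2 = +1 2/3 stops.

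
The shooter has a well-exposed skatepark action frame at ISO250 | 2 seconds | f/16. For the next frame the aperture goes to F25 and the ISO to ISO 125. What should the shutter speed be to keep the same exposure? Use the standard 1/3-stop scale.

10 s

Aperture: f/16 → f/18 → f/20 → f/22 → f/25 — 1 1/3 stops narrower (darker).
ISO: 250 → 200 → 160 → 125 — 1 stop lower (darker).
Net change so far: 2 1/3 stops darker. Offset with the shutter speed: 2 → 2.5 → 3.2 → 4 → 5 → 6 → 8 → 10.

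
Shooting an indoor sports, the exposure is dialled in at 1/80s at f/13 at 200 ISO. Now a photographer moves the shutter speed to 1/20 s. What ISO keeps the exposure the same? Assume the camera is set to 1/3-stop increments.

ISO 50

Shutter speed: 1/80 → 1/60 → 1/50 → 1/40 → 1/30 → 1/25 → 1/20 — 2 stops slower (brighter).
Need 2 stops darker from the ISO: 200 → 160 → 125 → 100 → 80 → 64 → 50.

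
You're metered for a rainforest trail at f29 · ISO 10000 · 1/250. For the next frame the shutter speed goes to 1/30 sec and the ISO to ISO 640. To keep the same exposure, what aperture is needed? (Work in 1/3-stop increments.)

f/20

Shutter speed: 1/250 → 1/200 → 1/160 → 1/125 → 1/100 → 1/80 → 1/60 → 1/50 → 1/40 → 1/30 — 3 stops slower (brighter).
ISO: 10000 → 8000 → 6400 → 5000 → 4000 → 3200 → 2500 → 2000 → 1600 → 1250 → 1000 → 800 → 640 — 4 stops dropped (darker).
Net change so far: 1 stop darker. Offset with the aperture: f/29 → f/25 → f/22 → f/20.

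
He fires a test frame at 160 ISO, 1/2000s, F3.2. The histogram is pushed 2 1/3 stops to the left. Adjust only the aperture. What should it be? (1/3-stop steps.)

Underexposed by 2 1/3 stops → need 2 1/3 stops brighter.
Aperture: f/3.2 → f/2.8 → f/2.5 → f/2.2 → f/2 → f/1.8 → f/1.6 → f/1.4.

f/1.4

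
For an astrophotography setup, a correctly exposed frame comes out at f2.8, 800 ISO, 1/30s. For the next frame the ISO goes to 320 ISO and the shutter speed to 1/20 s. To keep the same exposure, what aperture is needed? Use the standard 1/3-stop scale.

ISO: 800 → 640 → 500 → 400 → 320 — 1 1/3 stops lower (darker).
Shutter speed: 1/30 → 1/25 → 1/20 — 2/3 stop slower (brighter).
Net change so far: 2/3 stop darker. Offset with the aperture: f/2.8 → f/2.5 → f/2.2.

f/2.2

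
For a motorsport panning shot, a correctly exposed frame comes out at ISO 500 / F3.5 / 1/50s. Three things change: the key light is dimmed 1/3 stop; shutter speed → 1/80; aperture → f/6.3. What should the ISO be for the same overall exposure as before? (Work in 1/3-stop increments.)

ISO 3200

Scene light: 1/3 stop darker.
Shutter speed: 1/50 → 1/60 → 1/80 — 2/3 stop shorter (darker).
Aperture: f/3.5 → f/4 → f/4.5 → f/5 → f/5.6 → f/6.3 — 1 2/3 stops narrower (darker).
Net so far: 2 2/3 stops darker. ISO: 500 → 640 → 800 → 1000 → 1250 → 1600 → 2000 → 2500 → 3200.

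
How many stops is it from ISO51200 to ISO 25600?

51200 → 25600 — count the steps: 1 stop.

1 stop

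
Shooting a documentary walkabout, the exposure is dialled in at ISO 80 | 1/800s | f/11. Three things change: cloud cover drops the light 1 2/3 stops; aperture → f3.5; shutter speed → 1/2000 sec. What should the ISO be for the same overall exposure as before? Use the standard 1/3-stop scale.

Scene light: 1 2/3 stops darker.
Aperture: f/11 → f/10 → f/9 → f/8 → f/7.1 → f/6.3 → f/5.6 → f/5 → f/4.5 → f/4 → f/3.5 — 3 1/3 stops larger aperture (brighter).
Shutter speed: 1/800 → 1/1000 → 1/1250 → 1/1600 → 1/2000 — 1 1/3 stops shorter (darker).
Net so far: 1/3 stop brighter. ISO: 80 → 64.

ISO 64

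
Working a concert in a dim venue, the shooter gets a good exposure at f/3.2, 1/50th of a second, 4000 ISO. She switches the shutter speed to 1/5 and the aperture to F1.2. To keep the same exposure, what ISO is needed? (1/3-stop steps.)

ISO 64

Shutter speed: 1/50 → 1/40 → 1/30 → 1/25 → 1/20 → 1/15 → 1/13 → 1/10 → 1/8 → 1/6 → 1/5 — 3 1/3 stops longer (brighter).
Aperture: f/3.2 → f/2.8 → f/2.5 → f/2.2 → f/2 → f/1.8 → f/1.6 → f/1.4 → f/1.2 — 2 2/3 stops opened up (brighter).
Net change so far: 6 stops brighter. Offset with the ISO: 4000 → 3200 → 2500 → 2000 → 1600 → 1250 → 1000 → 800 → 640 → 500 → 400 → 320 → 250 → 200 → 160 → 125 → 100 → 80 → 64.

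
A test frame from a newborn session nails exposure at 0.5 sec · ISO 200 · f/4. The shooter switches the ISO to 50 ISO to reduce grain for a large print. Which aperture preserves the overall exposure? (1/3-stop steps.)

ISO: 200 → 160 → 125 → 100 → 80 → 64 → 50 — 2 stops lower (darker).
Need 2 stops brighter from the aperture: f/4 → f/3.5 → f/3.2 → f/2.8 → f/2.5 → f/2.2 → f/2.

f/2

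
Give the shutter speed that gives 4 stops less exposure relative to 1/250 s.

Shutter speed: 1/250 → 1/500 → 1/1000 → 1/2000 → 1/4000 — 4 stops faster (darker).

1/4000s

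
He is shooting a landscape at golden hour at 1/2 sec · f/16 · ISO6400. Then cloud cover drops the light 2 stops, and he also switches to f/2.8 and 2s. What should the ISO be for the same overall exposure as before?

ISO 200

Scene light: 2 stops darker.
Aperture: f/16 → f/11 → f/8 → f/5.6 → f/4 → f/2.8 — 5 stops opened up (brighter).
Shutter speed: 1/2 → 1 → 2 — 2 stops longer (brighter).
Net so far: 5 stops brighter. ISO: 6400 → 3200 → 1600 → 800 → 400 → 200.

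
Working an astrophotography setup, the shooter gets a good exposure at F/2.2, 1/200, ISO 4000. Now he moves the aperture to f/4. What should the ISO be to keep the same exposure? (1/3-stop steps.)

ISO 12800

Aperture: f/2.2 → f/2.5 → f/2.8 → f/3.2 → f/3.5 → f/4 — 1 2/3 stops narrower (darker).
Need 1 2/3 stops brighter from the ISO: 4000 → 5000 → 6400 → 8000 → 10000 → 12800.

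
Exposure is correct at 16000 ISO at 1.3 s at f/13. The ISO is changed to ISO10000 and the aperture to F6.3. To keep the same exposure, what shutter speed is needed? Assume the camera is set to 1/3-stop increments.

0.5 s

ISO: 16000 → 12800 → 10000 — 2/3 stop lower (darker).
Aperture: f/13 → f/11 → f/10 → f/9 → f/8 → f/7.1 → f/6.3 — 2 stops larger aperture (brighter).
Net change so far: 1 1/3 stops brighter. Offset with the shutter speed: 1.3 → 1 → 0.8 → 0.6 → 0.5.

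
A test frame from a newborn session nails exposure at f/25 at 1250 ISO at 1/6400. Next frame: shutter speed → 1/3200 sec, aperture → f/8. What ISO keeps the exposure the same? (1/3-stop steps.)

Shutter speed: 1/6400 → 1/5000 → 1/4000 → 1/3200 — 1 stop longer (brighter).
Aperture: f/25 → f/22 → f/20 → f/18 → f/16 → f/14 → f/13 → f/11 → f/10 → f/9 → f/8 — 3 1/3 stops wider (brighter).
Net change so far: 4 1/3 stops brighter. Offset with the ISO: 1250 → 1000 → 800 → 640 → 500 → 400 → 320 → 250 → 200 → 160 → 125 → 100 → 80 → 64.

ISO 64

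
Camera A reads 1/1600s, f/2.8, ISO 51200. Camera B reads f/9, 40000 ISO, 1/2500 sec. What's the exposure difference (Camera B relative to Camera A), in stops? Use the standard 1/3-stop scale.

4 1/3 stops darker

Aperture: f/2.8 → f/3.2 → f/3.5 → f/4 → f/4.5 → f/5 → f/5.6 → f/6.3 → f/7.1 → f/8 → f/9 — 3 1/3 stops stopped down (darker).
Shutter speed: 1/1600 → 1/2000 → 1/2500 — 2/3 stop faster (darker).
ISO: 51200 → 40000 — 1/3 stop lower (darker).
Net: −3 1/3 −2/3 −1/3 = −4 1/3 stops.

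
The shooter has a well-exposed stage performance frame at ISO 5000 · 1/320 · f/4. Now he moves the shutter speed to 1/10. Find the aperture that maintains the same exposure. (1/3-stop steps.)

Shutter speed: 1/320 → 1/250 → 1/200 → 1/160 → 1/125 → 1/100 → 1/80 → 1/60 → 1/50 → 1/40 → 1/30 → 1/25 → 1/20 → 1/15 → 1/13 → 1/10 — 5 stops slower (brighter).
Need 5 stops darker from the aperture: f/4 → f/4.5 → f/5 → f/5.6 → f/6.3 → f/7.1 → f/8 → f/9 → f/10 → f/11 → f/13 → f/14 → f/16 → f/18 → f/20 → f/22.

f/22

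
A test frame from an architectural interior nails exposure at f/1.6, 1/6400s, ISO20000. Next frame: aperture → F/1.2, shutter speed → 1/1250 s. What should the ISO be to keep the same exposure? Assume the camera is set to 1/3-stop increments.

ISO 2500

Aperture: f/1.6 → f/1.4 → f/1.2 — 2/3 stop opened up (brighter).
Shutter speed: 1/6400 → 1/5000 → 1/4000 → 1/3200 → 1/2500 → 1/2000 → 1/1600 → 1/1250 — 2 1/3 stops slower (brighter).
Net change so far: 3 stops brighter. Offset with the ISO: 20000 → 16000 → 12800 → 10000 → 8000 → 6400 → 5000 → 4000 → 3200 → 2500.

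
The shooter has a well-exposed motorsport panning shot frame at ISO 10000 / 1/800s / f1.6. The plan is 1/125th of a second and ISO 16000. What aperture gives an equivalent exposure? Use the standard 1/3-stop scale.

Shutter speed: 1/800 → 1/640 → 1/500 → 1/400 → 1/320 → 1/250 → 1/200 → 1/160 → 1/125 — 2 2/3 stops longer (brighter).
ISO: 10000 → 12800 → 16000 — 2/3 stop raised (brighter).
Net change so far: 3 1/3 stops brighter. Offset with the aperture: f/1.6 → f/1.8 → f/2 → f/2.2 → f/2.5 → f/2.8 → f/3.2 → f/3.5 → f/4 → f/4.5 → f/5.

f/5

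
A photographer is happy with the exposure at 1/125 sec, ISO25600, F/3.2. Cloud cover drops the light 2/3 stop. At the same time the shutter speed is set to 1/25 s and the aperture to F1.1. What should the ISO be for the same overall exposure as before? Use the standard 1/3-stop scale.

Scene light: 2/3 stop darker.
Shutter speed: 1/125 → 1/100 → 1/80 → 1/60 → 1/50 → 1/40 → 1/30 → 1/25 — 2 1/3 stops longer (brighter).
Aperture: f/3.2 → f/2.8 → f/2.5 → f/2.2 → f/2 → f/1.8 → f/1.6 → f/1.4 → f/1.2 → f/1.1 — 3 stops wider (brighter).
Net so far: 4 2/3 stops brighter. ISO: 25600 → 20000 → 16000 → 12800 → 10000 → 8000 → 6400 → 5000 → 4000 → 3200 → 2500 → 2000 → 1600 → 1250 → 1000.

ISO 1000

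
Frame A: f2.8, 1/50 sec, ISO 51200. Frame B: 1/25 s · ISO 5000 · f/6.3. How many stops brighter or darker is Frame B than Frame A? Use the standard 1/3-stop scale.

Aperture: f/2.8 → f/3.2 → f/3.5 → f/4 → f/4.5 → f/5 → f/5.6 → f/6.3 — 2 1/3 stops stopped down (darker).
Shutter speed: 1/50 → 1/40 → 1/30 → 1/25 — 1 stop longer (brighter).
ISO: 51200 → 40000 → 32000 → 25600 → 20000 → 16000 → 12800 → 10000 → 8000 → 6400 → 5000 — 3 1/3 stops lower (darker).
Net: −2 1/3 +1 −3 1/3 = −4 2/3 stops.

4 2/3 stops darker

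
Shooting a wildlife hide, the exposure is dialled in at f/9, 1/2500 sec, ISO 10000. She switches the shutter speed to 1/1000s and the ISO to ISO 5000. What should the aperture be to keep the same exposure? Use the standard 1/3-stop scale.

Shutter speed: 1/2500 → 1/2000 → 1/1600 → 1/1250 → 1/1000 — 1 1/3 stops slower (brighter).
ISO: 10000 → 8000 → 6400 → 5000 — 1 stop dropped (darker).
Net change so far: 1/3 stop brighter. Offset with the aperture: f/9 → f/10.

f/10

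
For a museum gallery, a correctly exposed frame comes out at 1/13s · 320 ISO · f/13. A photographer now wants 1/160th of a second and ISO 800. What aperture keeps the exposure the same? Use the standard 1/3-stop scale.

f/5.6

Shutter speed: 1/13 → 1/15 → 1/20 → 1/25 → 1/30 → 1/40 → 1/50 → 1/60 → 1/80 → 1/100 → 1/125 → 1/160 — 3 2/3 stops shorter (darker).
ISO: 320 → 400 → 500 → 640 → 800 — 1 1/3 stops higher (brighter).
Net change so far: 2 1/3 stops darker. Offset with the aperture: f/13 → f/11 → f/10 → f/9 → f/8 → f/7.1 → f/6.3 → f/5.6.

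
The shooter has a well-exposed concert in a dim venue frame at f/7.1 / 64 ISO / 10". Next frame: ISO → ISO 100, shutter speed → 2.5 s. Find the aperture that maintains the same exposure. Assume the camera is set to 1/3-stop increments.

ISO: 64 → 80 → 100 — 2/3 stop higher (brighter).
Shutter speed: 10 → 8 → 6 → 5 → 4 → 3.2 → 2.5 — 2 stops shorter (darker).
Net change so far: 1 1/3 stops darker. Offset with the aperture: f/7.1 → f/6.3 → f/5.6 → f/5 → f/4.5.

f/4.5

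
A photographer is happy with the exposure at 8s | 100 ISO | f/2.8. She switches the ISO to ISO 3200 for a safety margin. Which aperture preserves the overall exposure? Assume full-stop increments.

f/16

ISO: 100 → 200 → 400 → 800 → 1600 → 3200 — 5 stops raised (brighter).
Need 5 stops darker from the aperture: f/2.8 → f/4 → f/5.6 → f/8 → f/11 → f/16.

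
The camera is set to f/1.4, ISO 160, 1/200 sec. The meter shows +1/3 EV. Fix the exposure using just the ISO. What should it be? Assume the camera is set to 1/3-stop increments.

ISO 125

Overexposed by 1/3 stop → need 1/3 stop darker.
ISO: 160 → 125.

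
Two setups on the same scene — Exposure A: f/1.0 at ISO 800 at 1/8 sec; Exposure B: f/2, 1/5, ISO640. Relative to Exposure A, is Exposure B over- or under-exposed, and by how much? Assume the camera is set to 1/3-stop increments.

Aperture: f/1.0 → f/1.1 → f/1.2 → f/1.4 → f/1.6 → f/1.8 → f/2 — 2 stops narrower (darker).
Shutter speed: 1/8 → 1/6 → 1/5 — 2/3 stop longer (brighter).
ISO: 800 → 640 — 1/3 stop dropped (darker).
Net: −2 +2/3 −1/3 = −1 2/3 stops.

1 2/3 stops darker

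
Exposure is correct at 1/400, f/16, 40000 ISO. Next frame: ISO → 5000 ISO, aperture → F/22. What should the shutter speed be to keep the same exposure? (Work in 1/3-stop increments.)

ISO: 40000 → 32000 → 25600 → 20000 → 16000 → 12800 → 10000 → 8000 → 6400 → 5000 — 3 stops lower (darker).
Aperture: f/16 → f/18 → f/20 → f/22 — 1 stop smaller aperture (darker).
Net change so far: 4 stops darker. Offset with the shutter speed: 1/400 → 1/320 → 1/250 → 1/200 → 1/160 → 1/125 → 1/100 → 1/80 → 1/60 → 1/50 → 1/40 → 1/30 → 1/25.

1/25s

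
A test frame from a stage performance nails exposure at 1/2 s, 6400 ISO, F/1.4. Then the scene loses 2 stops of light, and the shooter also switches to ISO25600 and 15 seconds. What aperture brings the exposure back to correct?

f/8

Scene light: 2 stops darker.
ISO: 6400 → 12800 → 25600 — 2 stops higher (brighter).
Shutter speed: 1/2 → 1 → 2 → 4 → 8 → 15 — 5 stops slower (brighter).
Net so far: 5 stops brighter. Aperture: f/1.4 → f/2 → f/2.8 → f/4 → f/5.6 → f/8.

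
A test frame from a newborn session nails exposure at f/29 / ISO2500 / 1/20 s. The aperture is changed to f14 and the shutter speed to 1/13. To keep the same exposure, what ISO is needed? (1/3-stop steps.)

ISO 400

Aperture: f/29 → f/25 → f/22 → f/20 → f/18 → f/16 → f/14 — 2 stops opened up (brighter).
Shutter speed: 1/20 → 1/15 → 1/13 — 2/3 stop slower (brighter).
Net change so far: 2 2/3 stops brighter. Offset with the ISO: 2500 → 2000 → 1600 → 1250 → 1000 → 800 → 640 → 500 → 400.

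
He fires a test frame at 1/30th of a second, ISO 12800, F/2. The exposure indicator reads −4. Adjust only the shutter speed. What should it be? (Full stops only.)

Underexposed by 4 stops → need 4 stops brighter.
Shutter speed: 1/30 → 1/15 → 1/8 → 1/4 → 1/2.

1/2s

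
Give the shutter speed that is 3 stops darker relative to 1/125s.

Shutter speed: 1/125 → 1/250 → 1/500 → 1/1000 — 3 stops faster (darker).

1/1000s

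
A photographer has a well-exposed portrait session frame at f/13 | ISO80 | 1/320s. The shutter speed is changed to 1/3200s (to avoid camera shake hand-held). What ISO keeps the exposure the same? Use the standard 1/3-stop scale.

ISO 800

Shutter speed: 1/320 → 1/400 → 1/500 → 1/640 → 1/800 → 1/1000 → 1/1250 → 1/1600 → 1/2000 → 1/2500 → 1/3200 — 3 1/3 stops shorter (darker).
Need 3 1/3 stops brighter from the ISO: 80 → 100 → 125 → 160 → 200 → 250 → 320 → 400 → 500 → 640 → 800.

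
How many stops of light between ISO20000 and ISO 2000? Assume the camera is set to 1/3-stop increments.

3 1/3 stops

20000 → 16000 → 12800 → 10000 → 8000 → 6400 → 5000 → 4000 → 3200 → 2500 → 2000 — count the steps: 10 third-stops = 3 1/3 stops.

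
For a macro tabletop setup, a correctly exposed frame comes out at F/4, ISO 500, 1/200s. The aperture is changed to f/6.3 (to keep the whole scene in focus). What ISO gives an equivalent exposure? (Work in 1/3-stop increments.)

ISO 1250

Aperture: f/4 → f/4.5 → f/5 → f/5.6 → f/6.3 — 1 1/3 stops smaller aperture (darker).
Need 1 1/3 stops brighter from the ISO: 500 → 640 → 800 → 1000 → 1250.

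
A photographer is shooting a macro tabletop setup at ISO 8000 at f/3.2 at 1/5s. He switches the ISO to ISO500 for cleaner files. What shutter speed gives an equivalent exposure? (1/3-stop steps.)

3.2 s

ISO: 8000 → 6400 → 5000 → 4000 → 3200 → 2500 → 2000 → 1600 → 1250 → 1000 → 800 → 640 → 500 — 4 stops lower (darker).
Need 4 stops brighter from the shutter speed: 1/5 → 1/4 → 0.3 → 0.4 → 0.5 → 0.6 → 0.8 → 1 → 1.3 → 1.6 → 2 → 2.5 → 3.2.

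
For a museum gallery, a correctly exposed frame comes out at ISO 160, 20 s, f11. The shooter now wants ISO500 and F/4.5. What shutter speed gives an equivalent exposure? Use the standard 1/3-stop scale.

ISO: 160 → 200 → 250 → 320 → 400 → 500 — 1 2/3 stops raised (brighter).
Aperture: f/11 → f/10 → f/9 → f/8 → f/7.1 → f/6.3 → f/5.6 → f/5 → f/4.5 — 2 2/3 stops larger aperture (brighter).
Net change so far: 4 1/3 stops brighter. Offset with the shutter speed: 20 → 15 → 13 → 10 → 8 → 6 → 5 → 4 → 3.2 → 2.5 → 2 → 1.6 → 1.3 → 1.

1 s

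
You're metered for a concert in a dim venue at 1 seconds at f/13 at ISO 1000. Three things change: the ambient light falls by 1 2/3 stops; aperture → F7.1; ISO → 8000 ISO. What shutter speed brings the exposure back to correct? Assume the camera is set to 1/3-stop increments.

Scene light: 1 2/3 stops darker.
Aperture: f/13 → f/11 → f/10 → f/9 → f/8 → f/7.1 — 1 2/3 stops opened up (brighter).
ISO: 1000 → 1250 → 1600 → 2000 → 2500 → 3200 → 4000 → 5000 → 6400 → 8000 — 3 stops higher (brighter).
Net so far: 3 stops brighter. Shutter speed: 1 → 0.8 → 0.6 → 0.5 → 0.4 → 0.3 → 1/4 → 1/5 → 1/6 → 1/8.

1/8s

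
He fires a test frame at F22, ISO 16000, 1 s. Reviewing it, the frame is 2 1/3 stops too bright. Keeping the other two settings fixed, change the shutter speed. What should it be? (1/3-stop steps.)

1/5s

Overexposed by 2 1/3 stops → need 2 1/3 stops darker.
Shutter speed: 1 → 0.8 → 0.6 → 0.5 → 0.4 → 0.3 → 1/4 → 1/5.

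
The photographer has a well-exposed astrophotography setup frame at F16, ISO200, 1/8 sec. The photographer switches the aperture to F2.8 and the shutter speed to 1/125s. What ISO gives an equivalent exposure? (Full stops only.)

Aperture: f/16 → f/11 → f/8 → f/5.6 → f/4 → f/2.8 — 5 stops opened up (brighter).
Shutter speed: 1/8 → 1/15 → 1/30 → 1/60 → 1/125 — 4 stops faster (darker).
Net change so far: 1 stop brighter. Offset with the ISO: 200 → 100.

ISO 100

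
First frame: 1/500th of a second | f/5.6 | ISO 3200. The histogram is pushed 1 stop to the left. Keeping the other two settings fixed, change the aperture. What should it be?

f/4

Underexposed by 1 stop → need 1 stop brighter.
Aperture: f/5.6 → f/4.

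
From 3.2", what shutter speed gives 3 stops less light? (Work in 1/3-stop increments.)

0.4 s

Shutter speed: 3.2 → 2.5 → 2 → 1.6 → 1.3 → 1 → 0.8 → 0.6 → 0.5 → 0.4 — 3 stops shorter (darker).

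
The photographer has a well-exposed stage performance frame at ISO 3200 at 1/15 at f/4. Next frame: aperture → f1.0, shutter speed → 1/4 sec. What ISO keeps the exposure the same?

Aperture: f/4 → f/2.8 → f/2 → f/1.4 → f/1.0 — 4 stops wider (brighter).
Shutter speed: 1/15 → 1/8 → 1/4 — 2 stops slower (brighter).
Net change so far: 6 stops brighter. Offset with the ISO: 3200 → 1600 → 800 → 400 → 200 → 100 → 50.

ISO 50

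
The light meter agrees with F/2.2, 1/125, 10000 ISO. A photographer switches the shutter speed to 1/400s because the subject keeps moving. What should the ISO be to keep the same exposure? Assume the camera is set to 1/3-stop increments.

Shutter speed: 1/125 → 1/160 → 1/200 → 1/250 → 1/320 → 1/400 — 1 2/3 stops faster (darker).
Need 1 2/3 stops brighter from the ISO: 10000 → 12800 → 16000 → 20000 → 25600 → 32000.

ISO 32000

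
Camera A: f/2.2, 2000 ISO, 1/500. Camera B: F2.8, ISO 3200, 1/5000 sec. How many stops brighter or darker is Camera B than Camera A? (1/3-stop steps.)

3 1/3 stops darker

Aperture: f/2.2 → f/2.5 → f/2.8 — 2/3 stop smaller aperture (darker).
Shutter speed: 1/500 → 1/640 → 1/800 → 1/1000 → 1/1250 → 1/1600 → 1/2000 → 1/2500 → 1/3200 → 1/4000 → 1/5000 — 3 1/3 stops faster (darker).
ISO: 2000 → 2500 → 3200 — 2/3 stop higher (brighter).
Net: −2/3 −3 1/3 +2/3 = −3 1/3 stops.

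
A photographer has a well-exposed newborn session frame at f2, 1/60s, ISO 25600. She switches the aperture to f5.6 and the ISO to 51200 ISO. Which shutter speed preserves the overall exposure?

1/15s

Aperture: f/2 → f/2.8 → f/4 → f/5.6 — 3 stops stopped down (darker).
ISO: 25600 → 51200 — 1 stop raised (brighter).
Net change so far: 2 stops darker. Offset with the shutter speed: 1/60 → 1/30 → 1/15.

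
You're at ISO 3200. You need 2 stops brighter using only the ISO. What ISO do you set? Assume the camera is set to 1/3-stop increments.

ISO: 3200 → 4000 → 5000 → 6400 → 8000 → 10000 → 12800 — 2 stops higher (brighter).

ISO 12800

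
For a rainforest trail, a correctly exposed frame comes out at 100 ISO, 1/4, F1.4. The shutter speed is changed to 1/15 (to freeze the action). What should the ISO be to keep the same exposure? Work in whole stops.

ISO 400

Shutter speed: 1/4 → 1/8 → 1/15 — 2 stops faster (darker).
Need 2 stops brighter from the ISO: 100 → 200 → 400.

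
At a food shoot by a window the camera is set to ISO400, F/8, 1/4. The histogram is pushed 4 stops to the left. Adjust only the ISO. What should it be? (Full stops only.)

Underexposed by 4 stops → need 4 stops brighter.
ISO: 400 → 800 → 1600 → 3200 → 6400.

ISO 6400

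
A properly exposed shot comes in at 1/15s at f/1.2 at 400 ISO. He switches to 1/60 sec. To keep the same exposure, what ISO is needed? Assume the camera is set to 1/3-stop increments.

ISO 1600

Shutter speed: 1/15 → 1/20 → 1/25 → 1/30 → 1/40 → 1/50 → 1/60 — 2 stops faster (darker).
Need 2 stops brighter from the ISO: 400 → 500 → 640 → 800 → 1000 → 1250 → 1600.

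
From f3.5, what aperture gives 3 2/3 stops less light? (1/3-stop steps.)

f/13

Aperture: f/3.5 → f/4 → f/4.5 → f/5 → f/5.6 → f/6.3 → f/7.1 → f/8 → f/9 → f/10 → f/11 → f/13 — 3 2/3 stops smaller aperture (darker).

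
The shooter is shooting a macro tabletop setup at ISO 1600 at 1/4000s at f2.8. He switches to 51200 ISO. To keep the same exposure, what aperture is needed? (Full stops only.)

ISO: 1600 → 3200 → 6400 → 12800 → 25600 → 51200 — 5 stops raised (brighter).
Need 5 stops darker from the aperture: f/2.8 → f/4 → f/5.6 → f/8 → f/11 → f/16.

f/16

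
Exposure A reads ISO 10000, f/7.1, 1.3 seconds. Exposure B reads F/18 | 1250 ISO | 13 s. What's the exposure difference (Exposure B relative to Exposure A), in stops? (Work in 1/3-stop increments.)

Aperture: f/7.1 → f/8 → f/9 → f/10 → f/11 → f/13 → f/14 → f/16 → f/18 — 2 2/3 stops stopped down (darker).
Shutter speed: 1.3 → 1.6 → 2 → 2.5 → 3.2 → 4 → 5 → 6 → 8 → 10 → 13 — 3 1/3 stops slower (brighter).
ISO: 10000 → 8000 → 6400 → 5000 → 4000 → 3200 → 2500 → 2000 → 1600 → 1250 — 3 stops lower (darker).
Net: −2 2/3 +3 1/3 −3 = −2 1/3 stops.

2 1/3 stops darker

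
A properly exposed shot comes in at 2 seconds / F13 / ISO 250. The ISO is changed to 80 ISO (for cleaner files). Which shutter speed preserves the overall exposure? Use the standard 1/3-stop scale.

ISO: 250 → 200 → 160 → 125 → 100 → 80 — 1 2/3 stops dropped (darker).
Need 1 2/3 stops brighter from the shutter speed: 2 → 2.5 → 3.2 → 4 → 5 → 6.

6 s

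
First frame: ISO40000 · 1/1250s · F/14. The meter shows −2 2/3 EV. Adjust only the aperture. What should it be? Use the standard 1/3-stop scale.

Underexposed by 2 2/3 stops → need 2 2/3 stops brighter.
Aperture: f/14 → f/13 → f/11 → f/10 → f/9 → f/8 → f/7.1 → f/6.3 → f/5.6.

f/5.6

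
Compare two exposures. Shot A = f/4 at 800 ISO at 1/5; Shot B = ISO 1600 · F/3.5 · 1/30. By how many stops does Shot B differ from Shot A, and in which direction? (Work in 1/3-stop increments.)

1 1/3 stops darker

Aperture: f/4 → f/3.5 — 1/3 stop opened up (brighter).
Shutter speed: 1/5 → 1/6 → 1/8 → 1/10 → 1/13 → 1/15 → 1/20 → 1/25 → 1/30 — 2 2/3 stops faster (darker).
ISO: 800 → 1000 → 1250 → 1600 — 1 stop raised (brighter).
Net: +1/3 −2 2/3 +1 = −1 1/3 stops.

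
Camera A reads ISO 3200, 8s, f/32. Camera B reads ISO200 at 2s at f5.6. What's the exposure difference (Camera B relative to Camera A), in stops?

1 stop darker

Aperture: f/32 → f/22 → f/16 → f/11 → f/8 → f/5.6 — 5 stops wider (brighter).
Shutter speed: 8 → 4 → 2 — 2 stops shorter (darker).
ISO: 3200 → 1600 → 800 → 400 → 200 — 4 stops dropped (darker).
Net: +5 −2 −4 = −1 stop.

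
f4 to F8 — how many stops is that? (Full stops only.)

2 stops

f/4 → f/5.6 → f/8 — count the steps: 2 stops.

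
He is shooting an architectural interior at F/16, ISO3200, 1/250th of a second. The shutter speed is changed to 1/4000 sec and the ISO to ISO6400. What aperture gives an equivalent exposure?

f/5.6

Shutter speed: 1/250 → 1/500 → 1/1000 → 1/2000 → 1/4000 — 4 stops faster (darker).
ISO: 3200 → 6400 — 1 stop higher (brighter).
Net change so far: 3 stops darker. Offset with the aperture: f/16 → f/11 → f/8 → f/5.6.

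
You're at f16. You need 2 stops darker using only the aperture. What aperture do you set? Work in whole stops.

f/32

Aperture: f/16 → f/22 → f/32 — 2 stops smaller aperture (darker).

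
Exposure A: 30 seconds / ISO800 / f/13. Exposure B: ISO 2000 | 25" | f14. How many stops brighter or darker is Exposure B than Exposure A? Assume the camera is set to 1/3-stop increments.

2/3 stop brighter

Aperture: f/13 → f/14 — 1/3 stop smaller aperture (darker).
Shutter speed: 30 → 25 — 1/3 stop shorter (darker).
ISO: 800 → 1000 → 1250 → 1600 → 2000 — 1 1/3 stops raised (brighter).
Net: −1/3 −1/3 +1 1/3 = +2/3 stops.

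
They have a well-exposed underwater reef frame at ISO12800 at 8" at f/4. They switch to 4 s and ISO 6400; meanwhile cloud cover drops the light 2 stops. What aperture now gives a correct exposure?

Scene light: 2 stops darker.
Shutter speed: 8 → 4 — 1 stop faster (darker).
ISO: 12800 → 6400 — 1 stop lower (darker).
Net so far: 4 stops darker. Aperture: f/4 → f/2.8 → f/2 → f/1.4 → f/1.0.

f/1.0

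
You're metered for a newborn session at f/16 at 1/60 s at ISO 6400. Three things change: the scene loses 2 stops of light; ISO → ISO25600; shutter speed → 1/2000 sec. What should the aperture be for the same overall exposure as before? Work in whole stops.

f/2.8

Scene light: 2 stops darker.
ISO: 6400 → 12800 → 25600 — 2 stops raised (brighter).
Shutter speed: 1/60 → 1/125 → 1/250 → 1/500 → 1/1000 → 1/2000 — 5 stops faster (darker).
Net so far: 5 stops darker. Aperture: f/16 → f/11 → f/8 → f/5.6 → f/4 → f/2.8.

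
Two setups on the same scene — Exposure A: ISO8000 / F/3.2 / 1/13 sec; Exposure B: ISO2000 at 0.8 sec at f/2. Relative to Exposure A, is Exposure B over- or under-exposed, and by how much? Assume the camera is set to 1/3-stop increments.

2 2/3 stops brighter

Aperture: f/3.2 → f/2.8 → f/2.5 → f/2.2 → f/2 — 1 1/3 stops larger aperture (brighter).
Shutter speed: 1/13 → 1/10 → 1/8 → 1/6 → 1/5 → 1/4 → 0.3 → 0.4 → 0.5 → 0.6 → 0.8 — 3 1/3 stops longer (brighter).
ISO: 8000 → 6400 → 5000 → 4000 → 3200 → 2500 → 2000 — 2 stops lower (darker).
Net: +1 1/3 +3 1/3 −2 = +2 2/3 stops.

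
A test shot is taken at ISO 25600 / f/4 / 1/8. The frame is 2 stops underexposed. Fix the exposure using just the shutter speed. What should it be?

1/2s

Underexposed by 2 stops → need 2 stops brighter.
Shutter speed: 1/8 → 1/4 → 1/2.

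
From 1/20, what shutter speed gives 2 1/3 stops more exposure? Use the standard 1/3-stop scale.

Shutter speed: 1/20 → 1/15 → 1/13 → 1/10 → 1/8 → 1/6 → 1/5 → 1/4 — 2 1/3 stops longer (brighter).

1/4s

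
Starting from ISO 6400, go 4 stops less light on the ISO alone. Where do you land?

ISO: 6400 → 3200 → 1600 → 800 → 400 — 4 stops lower (darker).

ISO 400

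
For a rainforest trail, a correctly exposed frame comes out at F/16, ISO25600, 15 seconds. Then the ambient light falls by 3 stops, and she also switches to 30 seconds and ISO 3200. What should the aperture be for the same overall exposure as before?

Scene light: 3 stops darker.
Shutter speed: 15 → 30 — 1 stop slower (brighter).
ISO: 25600 → 12800 → 6400 → 3200 — 3 stops dropped (darker).
Net so far: 5 stops darker. Aperture: f/16 → f/11 → f/8 → f/5.6 → f/4 → f/2.8.

f/2.8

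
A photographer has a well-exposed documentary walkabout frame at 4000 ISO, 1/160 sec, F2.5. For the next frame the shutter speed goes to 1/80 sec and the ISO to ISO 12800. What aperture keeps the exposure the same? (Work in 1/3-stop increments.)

f/6.3

Shutter speed: 1/160 → 1/125 → 1/100 → 1/80 — 1 stop longer (brighter).
ISO: 4000 → 5000 → 6400 → 8000 → 10000 → 12800 — 1 2/3 stops higher (brighter).
Net change so far: 2 2/3 stops brighter. Offset with the aperture: f/2.5 → f/2.8 → f/3.2 → f/3.5 → f/4 → f/4.5 → f/5 → f/5.6 → f/6.3.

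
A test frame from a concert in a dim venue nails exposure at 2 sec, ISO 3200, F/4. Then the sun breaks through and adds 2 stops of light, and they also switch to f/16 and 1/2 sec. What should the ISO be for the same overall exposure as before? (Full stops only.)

Scene light: 2 stops brighter.
Aperture: f/4 → f/5.6 → f/8 → f/11 → f/16 — 4 stops narrower (darker).
Shutter speed: 2 → 1 → 1/2 — 2 stops faster (darker).
Net so far: 4 stops darker. ISO: 3200 → 6400 → 12800 → 25600 → 51200.

ISO 51200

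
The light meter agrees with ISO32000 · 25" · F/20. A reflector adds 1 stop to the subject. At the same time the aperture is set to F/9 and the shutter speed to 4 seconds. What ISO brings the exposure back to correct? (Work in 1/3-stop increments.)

Scene light: 1 stop brighter.
Aperture: f/20 → f/18 → f/16 → f/14 → f/13 → f/11 → f/10 → f/9 — 2 1/3 stops wider (brighter).
Shutter speed: 25 → 20 → 15 → 13 → 10 → 8 → 6 → 5 → 4 — 2 2/3 stops faster (darker).
Net so far: 2/3 stop brighter. ISO: 32000 → 25600 → 20000.

ISO 20000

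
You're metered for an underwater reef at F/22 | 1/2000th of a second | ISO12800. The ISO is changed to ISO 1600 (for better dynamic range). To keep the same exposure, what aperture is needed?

f/8

ISO: 12800 → 6400 → 3200 → 1600 — 3 stops dropped (darker).
Need 3 stops brighter from the aperture: f/22 → f/16 → f/11 → f/8.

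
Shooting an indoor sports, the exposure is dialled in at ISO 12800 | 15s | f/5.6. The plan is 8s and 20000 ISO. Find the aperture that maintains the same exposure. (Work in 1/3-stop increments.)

Shutter speed: 15 → 13 → 10 → 8 — 1 stop shorter (darker).
ISO: 12800 → 16000 → 20000 — 2/3 stop raised (brighter).
Net change so far: 1/3 stop darker. Offset with the aperture: f/5.6 → f/5.

f/5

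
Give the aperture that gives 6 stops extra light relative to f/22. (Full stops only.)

Aperture: f/22 → f/16 → f/11 → f/8 → f/5.6 → f/4 → f/2.8 — 6 stops opened up (brighter).

f/2.8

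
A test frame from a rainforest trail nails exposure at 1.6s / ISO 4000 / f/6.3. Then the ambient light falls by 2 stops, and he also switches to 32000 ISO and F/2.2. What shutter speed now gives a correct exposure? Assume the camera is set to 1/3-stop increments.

Scene light: 2 stops darker.
ISO: 4000 → 5000 → 6400 → 8000 → 10000 → 12800 → 16000 → 20000 → 25600 → 32000 — 3 stops raised (brighter).
Aperture: f/6.3 → f/5.6 → f/5 → f/4.5 → f/4 → f/3.5 → f/3.2 → f/2.8 → f/2.5 → f/2.2 — 3 stops opened up (brighter).
Net so far: 4 stops brighter. Shutter speed: 1.6 → 1.3 → 1 → 0.8 → 0.6 → 0.5 → 0.4 → 0.3 → 1/4 → 1/5 → 1/6 → 1/8 → 1/10.

1/10s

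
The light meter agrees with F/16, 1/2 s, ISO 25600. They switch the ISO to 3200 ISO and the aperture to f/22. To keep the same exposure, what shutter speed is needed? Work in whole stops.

ISO: 25600 → 12800 → 6400 → 3200 — 3 stops lower (darker).
Aperture: f/16 → f/22 — 1 stop narrower (darker).
Net change so far: 4 stops darker. Offset with the shutter speed: 1/2 → 1 → 2 → 4 → 8.

8 s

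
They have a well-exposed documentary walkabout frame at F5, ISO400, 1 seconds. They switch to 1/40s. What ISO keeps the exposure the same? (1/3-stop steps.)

ISO 16000

Shutter speed: 1 → 0.8 → 0.6 → 0.5 → 0.4 → 0.3 → 1/4 → 1/5 → 1/6 → 1/8 → 1/10 → 1/13 → 1/15 → 1/20 → 1/25 → 1/30 → 1/40 — 5 1/3 stops faster (darker).
Need 5 1/3 stops brighter from the ISO: 400 → 500 → 640 → 800 → 1000 → 1250 → 1600 → 2000 → 2500 → 3200 → 4000 → 5000 → 6400 → 8000 → 10000 → 12800 → 16000.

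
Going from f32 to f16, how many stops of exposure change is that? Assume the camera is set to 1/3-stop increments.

2 stops

f/32 → f/29 → f/25 → f/22 → f/20 → f/18 → f/16 — count the steps: 6 third-stops = 2 stops.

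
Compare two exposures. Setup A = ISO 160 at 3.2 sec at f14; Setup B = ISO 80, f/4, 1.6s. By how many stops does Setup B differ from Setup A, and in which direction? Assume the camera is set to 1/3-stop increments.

Aperture: f/14 → f/13 → f/11 → f/10 → f/9 → f/8 → f/7.1 → f/6.3 → f/5.6 → f/5 → f/4.5 → f/4 — 3 2/3 stops larger aperture (brighter).
Shutter speed: 3.2 → 2.5 → 2 → 1.6 — 1 stop faster (darker).
ISO: 160 → 125 → 100 → 80 — 1 stop dropped (darker).
Net: +3 2/3 −1 −1 = +1 2/3 stops.

1 2/3 stops brighter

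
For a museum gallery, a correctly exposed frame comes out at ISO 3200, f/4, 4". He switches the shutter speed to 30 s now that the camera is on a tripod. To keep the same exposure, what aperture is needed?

Shutter speed: 4 → 8 → 15 → 30 — 3 stops longer (brighter).
Need 3 stops darker from the aperture: f/4 → f/5.6 → f/8 → f/11.

f/11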